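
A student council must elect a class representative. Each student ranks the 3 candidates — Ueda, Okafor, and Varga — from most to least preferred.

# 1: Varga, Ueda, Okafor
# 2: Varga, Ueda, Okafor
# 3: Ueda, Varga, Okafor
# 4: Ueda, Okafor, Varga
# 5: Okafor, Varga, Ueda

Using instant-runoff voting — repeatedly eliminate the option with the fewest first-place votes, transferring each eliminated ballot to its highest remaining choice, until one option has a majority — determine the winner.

Round 1: Ueda 2, Varga 2, Okafor 1. Okafor has the fewest and is eliminated.
Round 2: Varga 3, Ueda 2. Varga has a majority.

Varga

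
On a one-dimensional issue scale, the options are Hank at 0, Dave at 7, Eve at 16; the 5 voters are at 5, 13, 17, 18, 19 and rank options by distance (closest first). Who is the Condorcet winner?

Eve

With single-peaked preferences on a line, the Condorcet winner is the candidate closest to the median voter.
The median voter (position 17) is closest to Eve at 16.
Check: Eve vs Hank — voters closer to Eve: 4 of 5.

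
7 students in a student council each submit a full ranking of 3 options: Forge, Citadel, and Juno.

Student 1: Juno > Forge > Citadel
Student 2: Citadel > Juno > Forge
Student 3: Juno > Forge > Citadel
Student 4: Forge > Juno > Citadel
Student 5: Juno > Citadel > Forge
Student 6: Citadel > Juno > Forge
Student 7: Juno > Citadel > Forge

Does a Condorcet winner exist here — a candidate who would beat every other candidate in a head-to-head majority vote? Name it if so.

Head-to-head results (7 voters total):
Forge vs Citadel: Citadel wins 4–3.
Forge vs Juno: Juno wins 6–1.
Citadel vs Juno: Juno wins 5–2.
Juno beats each rival — Forge (6–1), Citadel (5–2) — so Juno is the Condorcet winner.

Juno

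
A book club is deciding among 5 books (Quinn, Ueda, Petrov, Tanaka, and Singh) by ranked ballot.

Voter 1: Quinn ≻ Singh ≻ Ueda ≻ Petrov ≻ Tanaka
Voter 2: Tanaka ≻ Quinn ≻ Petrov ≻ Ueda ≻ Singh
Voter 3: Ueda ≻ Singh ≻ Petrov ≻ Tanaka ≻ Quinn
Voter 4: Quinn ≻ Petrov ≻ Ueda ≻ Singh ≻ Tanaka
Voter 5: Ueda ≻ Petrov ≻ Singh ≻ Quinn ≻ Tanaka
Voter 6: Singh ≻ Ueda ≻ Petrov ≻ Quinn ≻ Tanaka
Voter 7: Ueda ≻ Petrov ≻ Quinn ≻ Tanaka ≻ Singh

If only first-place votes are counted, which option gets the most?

First-place vote totals:
  Quinn: 2
  Ueda: 3
  Petrov: 0
  Tanaka: 1
  Singh: 1
Ueda has the most first-place votes.

Ueda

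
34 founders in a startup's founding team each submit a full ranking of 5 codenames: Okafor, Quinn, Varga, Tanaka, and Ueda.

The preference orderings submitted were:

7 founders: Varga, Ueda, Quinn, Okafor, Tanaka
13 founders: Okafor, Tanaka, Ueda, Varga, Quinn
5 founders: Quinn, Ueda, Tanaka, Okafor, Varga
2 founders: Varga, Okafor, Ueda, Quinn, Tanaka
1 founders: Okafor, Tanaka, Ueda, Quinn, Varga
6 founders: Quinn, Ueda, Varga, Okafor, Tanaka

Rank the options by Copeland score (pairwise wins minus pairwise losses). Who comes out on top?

Pairwise results:
  Okafor vs Quinn: Quinn wins 18–16.
  Okafor vs Varga: Okafor wins 19–15.
  Okafor vs Tanaka: Okafor wins 29–5.
  Okafor vs Ueda: Ueda wins 18–16.
  Quinn vs Varga: Varga wins 22–12.
  Quinn vs Tanaka: Quinn wins 20–14.
  Quinn vs Ueda: Ueda wins 23–11.
  Varga vs Tanaka: Tanaka wins 19–15.
  Varga vs Ueda: Ueda wins 25–9.
  Tanaka vs Ueda: Ueda wins 20–14.
Copeland scores (wins − losses):
  Okafor: 2 − 2 = 0
  Quinn: 2 − 2 = 0
  Varga: 1 − 3 = -2
  Tanaka: 1 − 3 = -2
  Ueda: 4 − 0 = 4
Ueda has the best Copeland score.

Ueda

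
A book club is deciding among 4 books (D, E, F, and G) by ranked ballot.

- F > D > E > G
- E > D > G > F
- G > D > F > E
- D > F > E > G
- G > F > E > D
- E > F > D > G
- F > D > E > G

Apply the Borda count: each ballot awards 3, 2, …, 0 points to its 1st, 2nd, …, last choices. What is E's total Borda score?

Borda scores:
  D: 2 + 2 + 2 + 3 + 0 + 1 + 2 = 12
  E: 1 + 3 + 0 + 1 + 1 + 3 + 1 = 10
  F: 3 + 0 + 1 + 2 + 2 + 2 + 3 = 13
  G: 0 + 1 + 3 + 0 + 3 + 0 + 0 = 7

10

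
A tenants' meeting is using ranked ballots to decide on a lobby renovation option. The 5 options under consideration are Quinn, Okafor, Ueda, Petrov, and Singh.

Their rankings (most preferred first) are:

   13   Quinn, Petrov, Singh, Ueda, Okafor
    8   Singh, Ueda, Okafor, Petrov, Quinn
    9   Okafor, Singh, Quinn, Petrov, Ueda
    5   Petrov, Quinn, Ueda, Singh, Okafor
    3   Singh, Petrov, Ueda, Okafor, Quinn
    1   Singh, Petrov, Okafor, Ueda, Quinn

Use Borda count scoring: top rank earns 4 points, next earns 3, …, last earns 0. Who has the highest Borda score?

Borda scores:
  Quinn: 13·4 + 8·0 + 9·2 + 5·3 + 3·0 + 0 = 85
  Okafor: 13·0 + 8·2 + 9·4 + 5·0 + 3·1 + 2 = 57
  Ueda: 13·1 + 8·3 + 9·0 + 5·2 + 3·2 + 1 = 54
  Petrov: 13·3 + 8·1 + 9·1 + 5·4 + 3·3 + 3 = 88
  Singh: 13·2 + 8·4 + 9·3 + 5·1 + 3·4 + 4 = 106
Singh has the highest total.

Singh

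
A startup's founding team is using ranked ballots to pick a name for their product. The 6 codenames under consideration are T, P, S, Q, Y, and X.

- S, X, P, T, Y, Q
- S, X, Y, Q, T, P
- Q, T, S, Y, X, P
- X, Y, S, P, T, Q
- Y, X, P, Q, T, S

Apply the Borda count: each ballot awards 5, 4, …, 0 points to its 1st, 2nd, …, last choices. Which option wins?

X

Borda scores:
  T: 2 + 1 + 4 + 1 + 1 = 9
  P: 3 + 0 + 0 + 2 + 3 = 8
  S: 5 + 5 + 3 + 3 + 0 = 16
  Q: 0 + 2 + 5 + 0 + 2 = 9
  Y: 1 + 3 + 2 + 4 + 5 = 15
  X: 4 + 4 + 1 + 5 + 4 = 18
X has the highest total.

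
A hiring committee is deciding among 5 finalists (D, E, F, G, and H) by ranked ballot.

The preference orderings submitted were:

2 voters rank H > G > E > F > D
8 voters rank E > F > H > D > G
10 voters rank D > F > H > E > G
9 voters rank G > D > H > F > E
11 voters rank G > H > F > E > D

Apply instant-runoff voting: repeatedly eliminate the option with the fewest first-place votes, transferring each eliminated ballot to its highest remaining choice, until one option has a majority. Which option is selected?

Round 1: G 20, D 10, E 8, H 2, F 0. F has the fewest and is eliminated.
Round 2: G 20, D 10, E 8, H 2. H has the fewest and is eliminated.
Round 3: G 22, D 10, E 8. G has a majority.

G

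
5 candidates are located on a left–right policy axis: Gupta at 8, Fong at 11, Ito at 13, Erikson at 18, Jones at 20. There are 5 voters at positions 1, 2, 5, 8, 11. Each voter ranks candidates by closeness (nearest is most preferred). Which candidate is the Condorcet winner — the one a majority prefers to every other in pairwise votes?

Gupta

With single-peaked preferences on a line, the Condorcet winner is the candidate closest to the median voter.
The median voter (position 5) is closest to Gupta at 8.
Check: Gupta vs Fong — voters closer to Gupta: 4 of 5.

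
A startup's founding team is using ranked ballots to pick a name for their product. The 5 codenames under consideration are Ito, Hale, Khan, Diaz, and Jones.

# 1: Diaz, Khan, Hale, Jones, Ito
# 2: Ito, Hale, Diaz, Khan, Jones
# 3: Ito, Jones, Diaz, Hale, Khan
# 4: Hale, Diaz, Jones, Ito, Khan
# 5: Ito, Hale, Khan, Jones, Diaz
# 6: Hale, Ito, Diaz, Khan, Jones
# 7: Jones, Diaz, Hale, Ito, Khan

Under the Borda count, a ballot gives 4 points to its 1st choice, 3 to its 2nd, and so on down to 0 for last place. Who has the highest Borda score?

Hale

Borda scores:
  Ito: 0 + 4 + 4 + 1 + 4 + 3 + 1 = 17
  Hale: 2 + 3 + 1 + 4 + 3 + 4 + 2 = 19
  Khan: 3 + 1 + 0 + 0 + 2 + 1 + 0 = 7
  Diaz: 4 + 2 + 2 + 3 + 0 + 2 + 3 = 16
  Jones: 1 + 0 + 3 + 2 + 1 + 0 + 4 = 11
Hale has the highest total.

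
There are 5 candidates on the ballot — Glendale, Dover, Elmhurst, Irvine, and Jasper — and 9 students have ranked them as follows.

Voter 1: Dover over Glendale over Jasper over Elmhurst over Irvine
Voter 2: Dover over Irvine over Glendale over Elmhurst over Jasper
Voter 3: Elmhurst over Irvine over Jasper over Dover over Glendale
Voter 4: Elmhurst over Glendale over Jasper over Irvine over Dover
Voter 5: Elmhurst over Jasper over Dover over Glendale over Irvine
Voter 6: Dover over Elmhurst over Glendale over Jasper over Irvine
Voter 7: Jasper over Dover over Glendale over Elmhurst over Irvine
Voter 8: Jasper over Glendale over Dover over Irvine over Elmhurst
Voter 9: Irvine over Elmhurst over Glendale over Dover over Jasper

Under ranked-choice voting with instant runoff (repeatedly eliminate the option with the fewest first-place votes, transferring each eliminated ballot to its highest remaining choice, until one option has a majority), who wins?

Round 1: Dover 3, Elmhurst 3, Jasper 2, Irvine 1, Glendale 0. Glendale has the fewest and is eliminated.
Round 2: Dover 3, Elmhurst 3, Jasper 2, Irvine 1. Irvine has the fewest and is eliminated.
Round 3: Elmhurst 4, Dover 3, Jasper 2. Jasper has the fewest and is eliminated.
Round 4: Dover 5, Elmhurst 4. Dover has a majority.

Dover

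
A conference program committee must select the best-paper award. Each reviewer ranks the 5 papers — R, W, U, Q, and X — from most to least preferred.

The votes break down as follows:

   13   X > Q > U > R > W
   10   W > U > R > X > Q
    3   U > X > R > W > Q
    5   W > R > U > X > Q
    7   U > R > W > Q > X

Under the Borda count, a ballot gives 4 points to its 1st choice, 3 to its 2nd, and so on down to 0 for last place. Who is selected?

Borda scores:
  R: 13·1 + 10·2 + 3·2 + 5·3 + 7·3 = 75
  W: 13·0 + 10·4 + 3·1 + 5·4 + 7·2 = 77
  U: 13·2 + 10·3 + 3·4 + 5·2 + 7·4 = 106
  Q: 13·3 + 10·0 + 3·0 + 5·0 + 7·1 = 46
  X: 13·4 + 10·1 + 3·3 + 5·1 + 7·0 = 76
U has the highest total.

U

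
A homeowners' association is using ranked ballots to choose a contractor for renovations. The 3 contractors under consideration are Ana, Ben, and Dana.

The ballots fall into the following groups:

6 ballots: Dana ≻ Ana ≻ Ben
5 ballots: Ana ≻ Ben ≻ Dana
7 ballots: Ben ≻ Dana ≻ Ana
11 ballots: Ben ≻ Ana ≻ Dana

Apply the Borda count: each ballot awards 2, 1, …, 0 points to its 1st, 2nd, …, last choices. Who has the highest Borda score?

Borda scores:
  Ana: 6·1 + 5·2 + 7·0 + 11·1 = 27
  Ben: 6·0 + 5·1 + 7·2 + 11·2 = 41
  Dana: 6·2 + 5·0 + 7·1 + 11·0 = 19
Ben has the highest total.

Ben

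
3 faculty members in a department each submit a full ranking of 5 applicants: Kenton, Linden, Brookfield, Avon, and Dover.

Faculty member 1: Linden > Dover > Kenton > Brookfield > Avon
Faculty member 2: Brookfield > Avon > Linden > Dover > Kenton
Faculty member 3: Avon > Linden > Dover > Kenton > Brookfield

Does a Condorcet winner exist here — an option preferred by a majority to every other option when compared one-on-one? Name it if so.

Head-to-head results (3 voters total):
Kenton vs Linden: Linden wins 3–0.
Kenton vs Brookfield: Kenton wins 2–1.
Kenton vs Avon: Avon wins 2–1.
Kenton vs Dover: Dover wins 3–0.
Linden vs Brookfield: Linden wins 2–1.
Linden vs Avon: Avon wins 2–1.
Linden vs Dover: Linden wins 3–0.
Brookfield vs Avon: Brookfield wins 2–1.
Brookfield vs Dover: Dover wins 2–1.
Avon vs Dover: Avon wins 2–1.
No candidate beats all others: Kenton beats Brookfield beats Avon beats Kenton, a majority cycle.

There is no Condorcet winner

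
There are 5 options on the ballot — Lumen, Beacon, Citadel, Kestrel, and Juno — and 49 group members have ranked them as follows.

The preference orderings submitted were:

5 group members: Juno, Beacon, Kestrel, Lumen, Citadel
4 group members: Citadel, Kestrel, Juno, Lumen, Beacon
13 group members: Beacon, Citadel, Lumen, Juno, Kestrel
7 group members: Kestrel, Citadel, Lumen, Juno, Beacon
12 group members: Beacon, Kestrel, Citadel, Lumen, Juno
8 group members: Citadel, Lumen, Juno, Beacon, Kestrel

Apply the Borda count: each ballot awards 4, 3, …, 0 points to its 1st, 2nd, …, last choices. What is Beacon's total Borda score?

Borda scores:
  Lumen: 5·1 + 4·1 + 13·2 + 7·2 + 12·1 + 8·3 = 85
  Beacon: 5·3 + 4·0 + 13·4 + 7·0 + 12·4 + 8·1 = 123
  Citadel: 5·0 + 4·4 + 13·3 + 7·3 + 12·2 + 8·4 = 132
  Kestrel: 5·2 + 4·3 + 13·0 + 7·4 + 12·3 + 8·0 = 86
  Juno: 5·4 + 4·2 + 13·1 + 7·1 + 12·0 + 8·2 = 64

123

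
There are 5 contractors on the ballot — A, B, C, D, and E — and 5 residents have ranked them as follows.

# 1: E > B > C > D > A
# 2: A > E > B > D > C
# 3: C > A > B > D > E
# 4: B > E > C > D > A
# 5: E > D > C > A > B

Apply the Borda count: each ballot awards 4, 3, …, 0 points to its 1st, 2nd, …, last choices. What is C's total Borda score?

Borda scores:
  A: 0 + 4 + 3 + 0 + 1 = 8
  B: 3 + 2 + 2 + 4 + 0 = 11
  C: 2 + 0 + 4 + 2 + 2 = 10
  D: 1 + 1 + 1 + 1 + 3 = 7
  E: 4 + 3 + 0 + 3 + 4 = 14

10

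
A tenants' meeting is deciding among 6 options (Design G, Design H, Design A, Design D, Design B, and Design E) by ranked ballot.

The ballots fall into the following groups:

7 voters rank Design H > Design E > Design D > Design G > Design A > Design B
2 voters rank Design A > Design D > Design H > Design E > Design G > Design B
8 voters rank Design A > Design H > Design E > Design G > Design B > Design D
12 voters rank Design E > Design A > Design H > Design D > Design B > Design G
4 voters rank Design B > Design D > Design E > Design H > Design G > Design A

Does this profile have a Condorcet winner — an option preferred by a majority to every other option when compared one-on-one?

No

Head-to-head results (33 voters total):
Design G vs Design H: Design H wins 33–0.
Design G vs Design A: Design A wins 22–11.
Design G vs Design D: Design D wins 25–8.
Design G vs Design B: Design G wins 17–16.
Design G vs Design E: Design E wins 33–0.
Design H vs Design A: Design A wins 22–11.
Design H vs Design D: Design H wins 27–6.
Design H vs Design B: Design H wins 29–4.
Design H vs Design E: Design H wins 17–16.
Design A vs Design D: Design A wins 22–11.
Design A vs Design B: Design A wins 29–4.
Design A vs Design E: Design E wins 23–10.
Design D vs Design B: Design D wins 21–12.
Design D vs Design E: Design E wins 27–6.
Design B vs Design E: Design E wins 29–4.
No candidate beats all others: Design H beats Design E beats Design A beats Design H, a majority cycle.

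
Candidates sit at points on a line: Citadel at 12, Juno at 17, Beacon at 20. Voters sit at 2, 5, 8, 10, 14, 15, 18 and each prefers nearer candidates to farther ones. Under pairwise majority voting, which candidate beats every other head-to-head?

With single-peaked preferences on a line, the Condorcet winner is the candidate closest to the median voter.
The median voter (position 10) is closest to Citadel at 12.
Check: Citadel vs Beacon — voters closer to Citadel: 6 of 7.

Citadel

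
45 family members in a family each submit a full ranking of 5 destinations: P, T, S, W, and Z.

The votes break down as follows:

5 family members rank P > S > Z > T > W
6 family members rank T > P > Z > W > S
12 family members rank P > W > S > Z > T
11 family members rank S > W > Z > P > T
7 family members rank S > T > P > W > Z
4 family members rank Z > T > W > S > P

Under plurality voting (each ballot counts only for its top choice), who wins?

First-place vote totals:
  P: 17
  T: 6
  S: 18
  W: 0
  Z: 4
S has the most first-place votes.

S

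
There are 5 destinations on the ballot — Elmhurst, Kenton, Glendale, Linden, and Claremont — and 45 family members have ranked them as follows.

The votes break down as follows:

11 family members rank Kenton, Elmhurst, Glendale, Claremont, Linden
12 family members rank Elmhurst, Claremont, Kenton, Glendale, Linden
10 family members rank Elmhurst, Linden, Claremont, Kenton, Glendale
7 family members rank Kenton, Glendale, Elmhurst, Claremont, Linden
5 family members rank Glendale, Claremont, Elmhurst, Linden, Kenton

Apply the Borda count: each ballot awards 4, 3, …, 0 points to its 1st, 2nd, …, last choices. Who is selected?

Borda scores:
  Elmhurst: 11·3 + 12·4 + 10·4 + 7·2 + 5·2 = 145
  Kenton: 11·4 + 12·2 + 10·1 + 7·4 + 5·0 = 106
  Glendale: 11·2 + 12·1 + 10·0 + 7·3 + 5·4 = 75
  Linden: 11·0 + 12·0 + 10·3 + 7·0 + 5·1 = 35
  Claremont: 11·1 + 12·3 + 10·2 + 7·1 + 5·3 = 89
Elmhurst has the highest total.

Elmhurst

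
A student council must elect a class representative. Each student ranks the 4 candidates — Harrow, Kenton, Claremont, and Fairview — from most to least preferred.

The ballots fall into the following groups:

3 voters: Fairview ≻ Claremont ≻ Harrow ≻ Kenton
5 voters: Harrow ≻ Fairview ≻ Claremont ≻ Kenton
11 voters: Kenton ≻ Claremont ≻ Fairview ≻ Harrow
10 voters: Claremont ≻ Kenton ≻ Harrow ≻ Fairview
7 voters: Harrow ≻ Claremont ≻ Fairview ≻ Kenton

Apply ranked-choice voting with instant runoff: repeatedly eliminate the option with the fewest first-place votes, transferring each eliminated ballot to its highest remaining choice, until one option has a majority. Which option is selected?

Round 1: Harrow 12, Kenton 11, Claremont 10, Fairview 3. Fairview has the fewest and is eliminated.
Round 2: Claremont 13, Harrow 12, Kenton 11. Kenton has the fewest and is eliminated.
Round 3: Claremont 24, Harrow 12. Claremont has a majority.

Claremont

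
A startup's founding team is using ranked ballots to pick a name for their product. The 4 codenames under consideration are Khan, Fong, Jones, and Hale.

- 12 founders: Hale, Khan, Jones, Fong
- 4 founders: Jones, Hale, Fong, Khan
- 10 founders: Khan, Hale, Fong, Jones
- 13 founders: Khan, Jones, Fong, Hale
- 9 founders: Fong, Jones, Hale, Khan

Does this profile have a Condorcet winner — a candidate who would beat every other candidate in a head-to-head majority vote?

No

Head-to-head results (48 voters total):
Khan vs Fong: Khan wins 35–13.
Khan vs Jones: Khan wins 35–13.
Khan vs Hale: Hale wins 25–23.
Fong vs Jones: Jones wins 29–19.
Fong vs Hale: Hale wins 26–22.
Jones vs Hale: Jones wins 26–22.
No candidate beats all others: Khan beats Jones beats Hale beats Khan, a majority cycle.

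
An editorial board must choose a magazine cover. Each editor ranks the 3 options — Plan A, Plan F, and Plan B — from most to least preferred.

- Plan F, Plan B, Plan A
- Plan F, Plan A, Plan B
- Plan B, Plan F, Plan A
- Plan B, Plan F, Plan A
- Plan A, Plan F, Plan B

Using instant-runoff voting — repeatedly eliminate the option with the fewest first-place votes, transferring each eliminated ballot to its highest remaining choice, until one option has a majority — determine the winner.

Plan F

Round 1: Plan F 2, Plan B 2, Plan A 1. Plan A has the fewest and is eliminated.
Round 2: Plan F 3, Plan B 2. Plan F has a majority.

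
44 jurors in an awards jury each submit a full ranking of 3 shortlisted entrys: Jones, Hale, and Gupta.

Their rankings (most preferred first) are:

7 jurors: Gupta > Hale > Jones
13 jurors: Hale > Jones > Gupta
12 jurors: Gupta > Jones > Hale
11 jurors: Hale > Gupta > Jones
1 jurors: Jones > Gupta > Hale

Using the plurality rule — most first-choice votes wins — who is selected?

First-place vote totals:
  Jones: 1
  Hale: 24
  Gupta: 19
Hale has the most first-place votes.

Hale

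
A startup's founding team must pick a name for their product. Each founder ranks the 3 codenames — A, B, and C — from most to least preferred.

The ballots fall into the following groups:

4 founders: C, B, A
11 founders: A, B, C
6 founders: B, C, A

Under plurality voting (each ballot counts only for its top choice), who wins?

First-place vote totals:
  A: 11
  B: 6
  C: 4
A has the most first-place votes.

A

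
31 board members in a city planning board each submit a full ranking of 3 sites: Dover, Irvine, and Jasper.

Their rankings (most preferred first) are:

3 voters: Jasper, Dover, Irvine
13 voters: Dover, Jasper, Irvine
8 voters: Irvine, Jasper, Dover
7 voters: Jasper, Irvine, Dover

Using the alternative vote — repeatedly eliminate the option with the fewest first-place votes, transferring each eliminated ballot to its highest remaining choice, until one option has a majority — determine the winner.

Jasper

Round 1: Dover 13, Jasper 10, Irvine 8. Irvine has the fewest and is eliminated.
Round 2: Jasper 18, Dover 13. Jasper has a majority.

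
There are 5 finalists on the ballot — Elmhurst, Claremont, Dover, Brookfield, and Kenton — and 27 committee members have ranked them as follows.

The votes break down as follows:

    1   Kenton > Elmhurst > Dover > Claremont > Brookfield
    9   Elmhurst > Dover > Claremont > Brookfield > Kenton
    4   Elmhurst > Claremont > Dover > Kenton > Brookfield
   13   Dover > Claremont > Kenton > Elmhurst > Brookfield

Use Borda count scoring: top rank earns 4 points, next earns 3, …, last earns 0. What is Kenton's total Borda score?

34

Borda scores:
  Elmhurst: 3 + 9·4 + 4·4 + 13·1 = 68
  Claremont: 1 + 9·2 + 4·3 + 13·3 = 70
  Dover: 2 + 9·3 + 4·2 + 13·4 = 89
  Brookfield: 0 + 9·1 + 4·0 + 13·0 = 9
  Kenton: 4 + 9·0 + 4·1 + 13·2 = 34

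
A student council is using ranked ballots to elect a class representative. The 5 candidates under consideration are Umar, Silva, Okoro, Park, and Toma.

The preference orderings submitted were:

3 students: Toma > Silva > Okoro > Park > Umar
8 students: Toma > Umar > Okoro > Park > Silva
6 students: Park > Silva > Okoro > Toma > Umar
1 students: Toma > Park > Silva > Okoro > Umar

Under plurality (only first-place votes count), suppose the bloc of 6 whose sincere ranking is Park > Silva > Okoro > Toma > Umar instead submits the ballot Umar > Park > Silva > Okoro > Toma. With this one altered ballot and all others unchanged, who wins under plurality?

First-place totals with the altered ballot: Umar 6, Silva 0, Okoro 0, Park 0, Toma 12.
The winner is unchanged: still Toma.

Toma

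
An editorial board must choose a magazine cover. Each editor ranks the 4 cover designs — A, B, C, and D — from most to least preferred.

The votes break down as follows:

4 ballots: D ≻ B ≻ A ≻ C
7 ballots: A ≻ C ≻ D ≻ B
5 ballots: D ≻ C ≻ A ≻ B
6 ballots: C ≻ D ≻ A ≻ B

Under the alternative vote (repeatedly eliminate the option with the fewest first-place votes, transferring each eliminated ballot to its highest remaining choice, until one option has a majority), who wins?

D

Round 1: D 9, A 7, C 6, B 0. B has the fewest and is eliminated.
Round 2: D 9, A 7, C 6. C has the fewest and is eliminated.
Round 3: D 15, A 7. D has a majority.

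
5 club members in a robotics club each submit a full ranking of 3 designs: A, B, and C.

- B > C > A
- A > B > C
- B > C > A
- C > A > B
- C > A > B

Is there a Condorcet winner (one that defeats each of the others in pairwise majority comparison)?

Head-to-head results (5 voters total):
A vs B: A wins 3–2.
A vs C: C wins 4–1.
B vs C: B wins 3–2.
No candidate beats all others: A beats B beats C beats A, a majority cycle.

No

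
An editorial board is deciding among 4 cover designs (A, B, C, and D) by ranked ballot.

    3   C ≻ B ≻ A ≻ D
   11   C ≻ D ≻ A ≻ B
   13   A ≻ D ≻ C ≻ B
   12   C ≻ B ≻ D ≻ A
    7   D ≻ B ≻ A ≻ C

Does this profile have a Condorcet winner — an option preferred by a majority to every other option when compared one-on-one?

Head-to-head results (46 voters total):
A vs B: A wins 24–22.
A vs C: C wins 26–20.
A vs D: D wins 30–16.
B vs C: C wins 39–7.
B vs D: D wins 31–15.
C vs D: C wins 26–20.
C beats each rival — A (26–20), B (39–7), D (26–20) — so C is the Condorcet winner.

Yes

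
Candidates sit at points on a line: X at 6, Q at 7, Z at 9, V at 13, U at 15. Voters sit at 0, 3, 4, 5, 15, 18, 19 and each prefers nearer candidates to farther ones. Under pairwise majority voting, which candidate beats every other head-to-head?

With single-peaked preferences on a line, the Condorcet winner is the candidate closest to the median voter.
The median voter (position 5) is closest to X at 6.
Check: X vs U — voters closer to X: 4 of 7.

X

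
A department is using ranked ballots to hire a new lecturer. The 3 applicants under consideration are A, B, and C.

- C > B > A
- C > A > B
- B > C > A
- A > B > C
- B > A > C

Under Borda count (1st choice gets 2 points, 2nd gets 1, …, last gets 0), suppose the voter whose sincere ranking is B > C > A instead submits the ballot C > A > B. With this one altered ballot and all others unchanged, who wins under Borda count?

Borda totals with the altered ballot: A 5, B 4, C 6.
The switch changes the winner from B to C.

C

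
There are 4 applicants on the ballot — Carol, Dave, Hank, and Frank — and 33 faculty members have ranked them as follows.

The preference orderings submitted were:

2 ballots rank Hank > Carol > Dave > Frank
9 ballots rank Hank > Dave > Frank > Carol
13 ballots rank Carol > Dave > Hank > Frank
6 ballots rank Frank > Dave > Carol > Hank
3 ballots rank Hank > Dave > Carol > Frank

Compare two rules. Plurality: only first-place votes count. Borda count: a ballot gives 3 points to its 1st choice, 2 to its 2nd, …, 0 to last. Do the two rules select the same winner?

No

Plurality first-place counts: Carol 13, Dave 0, Hank 14, Frank 6 → Hank.
Borda totals: Carol 52, Dave 64, Hank 55, Frank 27 → Dave.
The two rules disagree: plurality picks Hank, Borda picks Dave.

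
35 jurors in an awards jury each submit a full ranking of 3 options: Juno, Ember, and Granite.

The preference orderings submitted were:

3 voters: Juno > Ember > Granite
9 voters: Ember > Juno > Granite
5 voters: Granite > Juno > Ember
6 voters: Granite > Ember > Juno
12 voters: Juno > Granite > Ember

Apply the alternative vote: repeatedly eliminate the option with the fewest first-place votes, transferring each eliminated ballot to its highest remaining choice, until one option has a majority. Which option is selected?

Juno

Round 1: Juno 15, Granite 11, Ember 9. Ember has the fewest and is eliminated.
Round 2: Juno 24, Granite 11. Juno has a majority.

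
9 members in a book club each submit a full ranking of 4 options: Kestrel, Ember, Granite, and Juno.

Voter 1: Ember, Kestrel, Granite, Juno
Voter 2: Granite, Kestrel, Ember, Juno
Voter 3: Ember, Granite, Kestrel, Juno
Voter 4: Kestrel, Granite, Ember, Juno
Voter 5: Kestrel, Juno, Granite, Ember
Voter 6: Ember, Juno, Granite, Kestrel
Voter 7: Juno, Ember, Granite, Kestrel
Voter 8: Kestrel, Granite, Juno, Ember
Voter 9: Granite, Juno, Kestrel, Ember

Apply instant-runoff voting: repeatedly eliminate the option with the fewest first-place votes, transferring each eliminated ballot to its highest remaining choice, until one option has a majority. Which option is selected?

Round 1: Kestrel 3, Ember 3, Granite 2, Juno 1. Juno has the fewest and is eliminated.
Round 2: Ember 4, Kestrel 3, Granite 2. Granite has the fewest and is eliminated.
Round 3: Kestrel 5, Ember 4. Kestrel has a majority.

Kestrel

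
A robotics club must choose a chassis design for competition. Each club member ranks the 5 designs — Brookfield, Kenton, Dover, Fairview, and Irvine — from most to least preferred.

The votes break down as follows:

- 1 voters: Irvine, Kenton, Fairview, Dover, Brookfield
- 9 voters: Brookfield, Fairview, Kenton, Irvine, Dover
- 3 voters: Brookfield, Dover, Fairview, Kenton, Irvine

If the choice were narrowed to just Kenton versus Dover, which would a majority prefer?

Kenton

Ballots ranking Kenton above Dover: 1+9 = 10.
Ballots ranking Dover above Kenton: 3.
Kenton wins the head-to-head, 10–3.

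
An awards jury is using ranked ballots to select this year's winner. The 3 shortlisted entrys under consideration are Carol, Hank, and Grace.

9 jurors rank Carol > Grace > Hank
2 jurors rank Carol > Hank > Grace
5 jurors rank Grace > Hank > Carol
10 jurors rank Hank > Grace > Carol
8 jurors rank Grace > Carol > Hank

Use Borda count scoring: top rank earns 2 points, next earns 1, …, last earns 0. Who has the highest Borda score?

Borda scores:
  Carol: 9·2 + 2·2 + 5·0 + 10·0 + 8·1 = 30
  Hank: 9·0 + 2·1 + 5·1 + 10·2 + 8·0 = 27
  Grace: 9·1 + 2·0 + 5·2 + 10·1 + 8·2 = 45
Grace has the highest total.

Grace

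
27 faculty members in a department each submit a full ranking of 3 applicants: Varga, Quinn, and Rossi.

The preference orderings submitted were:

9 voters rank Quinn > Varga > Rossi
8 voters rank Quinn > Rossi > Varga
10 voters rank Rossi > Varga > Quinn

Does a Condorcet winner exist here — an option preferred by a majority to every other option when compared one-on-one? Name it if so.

Quinn

Head-to-head results (27 voters total):
Varga vs Quinn: Quinn wins 17–10.
Varga vs Rossi: Rossi wins 18–9.
Quinn vs Rossi: Quinn wins 17–10.
Quinn beats each rival — Varga (17–10), Rossi (17–10) — so Quinn is the Condorcet winner.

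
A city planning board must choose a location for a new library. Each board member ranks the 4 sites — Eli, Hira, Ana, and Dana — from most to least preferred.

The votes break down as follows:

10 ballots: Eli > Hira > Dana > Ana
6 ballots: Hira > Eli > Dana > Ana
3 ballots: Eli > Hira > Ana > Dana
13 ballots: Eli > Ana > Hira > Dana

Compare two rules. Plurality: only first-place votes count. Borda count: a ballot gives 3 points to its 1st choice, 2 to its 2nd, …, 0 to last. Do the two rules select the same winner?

Yes

Plurality first-place counts: Eli 26, Hira 6, Ana 0, Dana 0 → Eli.
Borda totals: Eli 90, Hira 57, Ana 29, Dana 16 → Eli.
The two rules agree on Eli.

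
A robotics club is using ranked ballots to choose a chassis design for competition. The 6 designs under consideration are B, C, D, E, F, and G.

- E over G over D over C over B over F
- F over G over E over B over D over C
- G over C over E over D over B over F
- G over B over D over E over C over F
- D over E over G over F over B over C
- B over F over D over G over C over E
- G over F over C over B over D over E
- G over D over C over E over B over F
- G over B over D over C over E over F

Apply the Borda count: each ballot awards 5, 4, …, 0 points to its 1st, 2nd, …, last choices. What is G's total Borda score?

Borda scores:
  B: 1 + 2 + 1 + 4 + 1 + 5 + 2 + 1 + 4 = 21
  C: 2 + 0 + 4 + 1 + 0 + 1 + 3 + 3 + 2 = 16
  D: 3 + 1 + 2 + 3 + 5 + 3 + 1 + 4 + 3 = 25
  E: 5 + 3 + 3 + 2 + 4 + 0 + 0 + 2 + 1 = 20
  F: 0 + 5 + 0 + 0 + 2 + 4 + 4 + 0 + 0 = 15
  G: 4 + 4 + 5 + 5 + 3 + 2 + 5 + 5 + 5 = 38

38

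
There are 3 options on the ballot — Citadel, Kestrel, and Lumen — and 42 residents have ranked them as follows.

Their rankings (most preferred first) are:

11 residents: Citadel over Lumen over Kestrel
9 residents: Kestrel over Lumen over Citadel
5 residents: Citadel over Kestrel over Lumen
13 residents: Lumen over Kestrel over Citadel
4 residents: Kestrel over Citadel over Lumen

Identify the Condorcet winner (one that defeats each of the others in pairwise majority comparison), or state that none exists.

Head-to-head results (42 voters total):
Citadel vs Kestrel: Kestrel wins 26–16.
Citadel vs Lumen: Lumen wins 22–20.
Kestrel vs Lumen: Lumen wins 24–18.
Lumen beats each rival — Citadel (22–20), Kestrel (24–18) — so Lumen is the Condorcet winner.

Lumen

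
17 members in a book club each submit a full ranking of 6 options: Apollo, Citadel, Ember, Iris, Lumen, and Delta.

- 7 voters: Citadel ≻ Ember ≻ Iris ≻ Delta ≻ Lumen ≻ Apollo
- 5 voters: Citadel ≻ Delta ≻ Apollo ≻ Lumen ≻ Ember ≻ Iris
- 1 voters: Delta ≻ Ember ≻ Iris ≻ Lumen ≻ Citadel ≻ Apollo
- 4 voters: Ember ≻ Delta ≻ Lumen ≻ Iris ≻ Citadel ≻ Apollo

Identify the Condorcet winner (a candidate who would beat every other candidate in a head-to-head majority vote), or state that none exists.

Citadel

Head-to-head results (17 voters total):
Apollo vs Citadel: Citadel wins 17–0.
Apollo vs Ember: Ember wins 12–5.
Apollo vs Iris: Iris wins 12–5.
Apollo vs Lumen: Lumen wins 12–5.
Apollo vs Delta: Delta wins 17–0.
Citadel vs Ember: Citadel wins 12–5.
Citadel vs Iris: Citadel wins 12–5.
Citadel vs Lumen: Citadel wins 12–5.
Citadel vs Delta: Citadel wins 12–5.
Ember vs Iris: Ember wins 17–0.
Ember vs Lumen: Ember wins 12–5.
Ember vs Delta: Ember wins 11–6.
Iris vs Lumen: Lumen wins 9–8.
Iris vs Delta: Delta wins 10–7.
Lumen vs Delta: Delta wins 17–0.
Citadel beats each rival — Apollo (17–0), Ember (12–5), Iris (12–5), Lumen (12–5), Delta (12–5) — so Citadel is the Condorcet winner.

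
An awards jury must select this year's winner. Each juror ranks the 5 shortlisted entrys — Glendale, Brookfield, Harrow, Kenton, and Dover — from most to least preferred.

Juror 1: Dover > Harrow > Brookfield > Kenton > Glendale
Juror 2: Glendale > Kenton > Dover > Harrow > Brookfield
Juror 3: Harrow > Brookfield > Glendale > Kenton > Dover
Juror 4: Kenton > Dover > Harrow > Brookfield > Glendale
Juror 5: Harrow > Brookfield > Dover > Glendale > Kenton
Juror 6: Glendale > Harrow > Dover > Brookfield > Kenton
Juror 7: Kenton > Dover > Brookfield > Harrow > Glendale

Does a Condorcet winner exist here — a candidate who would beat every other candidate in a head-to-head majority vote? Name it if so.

Head-to-head results (7 voters total):
Glendale vs Brookfield: Brookfield wins 5–2.
Glendale vs Harrow: Harrow wins 5–2.
Glendale vs Kenton: Glendale wins 4–3.
Glendale vs Dover: Dover wins 4–3.
Brookfield vs Harrow: Harrow wins 6–1.
Brookfield vs Kenton: Brookfield wins 4–3.
Brookfield vs Dover: Dover wins 5–2.
Harrow vs Kenton: Harrow wins 4–3.
Harrow vs Dover: Dover wins 4–3.
Kenton vs Dover: Kenton wins 4–3.
No candidate beats all others: Glendale beats Kenton beats Dover beats Glendale, a majority cycle.

None — there is no Condorcet winner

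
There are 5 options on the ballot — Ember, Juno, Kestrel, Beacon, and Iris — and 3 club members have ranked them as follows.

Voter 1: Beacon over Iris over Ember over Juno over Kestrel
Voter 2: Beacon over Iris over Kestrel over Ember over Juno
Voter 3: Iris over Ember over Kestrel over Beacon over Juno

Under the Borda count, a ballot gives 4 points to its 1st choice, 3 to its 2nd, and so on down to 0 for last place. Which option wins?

Borda scores:
  Ember: 2 + 1 + 3 = 6
  Juno: 1 + 0 + 0 = 1
  Kestrel: 0 + 2 + 2 = 4
  Beacon: 4 + 4 + 1 = 9
  Iris: 3 + 3 + 4 = 10
Iris has the highest total.

Iris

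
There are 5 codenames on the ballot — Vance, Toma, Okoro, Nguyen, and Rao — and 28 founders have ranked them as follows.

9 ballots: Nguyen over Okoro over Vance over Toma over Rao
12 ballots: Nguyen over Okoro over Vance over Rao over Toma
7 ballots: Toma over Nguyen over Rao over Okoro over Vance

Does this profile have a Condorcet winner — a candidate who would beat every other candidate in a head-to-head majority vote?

Head-to-head results (28 voters total):
Vance vs Toma: Vance wins 21–7.
Vance vs Okoro: Okoro wins 28–0.
Vance vs Nguyen: Nguyen wins 28–0.
Vance vs Rao: Vance wins 21–7.
Toma vs Okoro: Okoro wins 21–7.
Toma vs Nguyen: Nguyen wins 21–7.
Toma vs Rao: Toma wins 16–12.
Okoro vs Nguyen: Nguyen wins 28–0.
Okoro vs Rao: Okoro wins 21–7.
Nguyen vs Rao: Nguyen wins 28–0.
Nguyen beats each rival — Vance (28–0), Toma (21–7), Okoro (28–0), Rao (28–0) — so Nguyen is the Condorcet winner.

Yes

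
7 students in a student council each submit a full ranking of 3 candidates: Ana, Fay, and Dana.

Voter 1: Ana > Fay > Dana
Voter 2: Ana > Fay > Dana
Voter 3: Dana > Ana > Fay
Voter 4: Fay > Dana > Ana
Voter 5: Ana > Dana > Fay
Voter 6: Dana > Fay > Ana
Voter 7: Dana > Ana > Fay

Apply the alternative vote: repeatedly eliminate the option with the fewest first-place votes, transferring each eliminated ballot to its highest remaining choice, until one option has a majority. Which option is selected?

Dana

Round 1: Ana 3, Dana 3, Fay 1. Fay has the fewest and is eliminated.
Round 2: Dana 4, Ana 3. Dana has a majority.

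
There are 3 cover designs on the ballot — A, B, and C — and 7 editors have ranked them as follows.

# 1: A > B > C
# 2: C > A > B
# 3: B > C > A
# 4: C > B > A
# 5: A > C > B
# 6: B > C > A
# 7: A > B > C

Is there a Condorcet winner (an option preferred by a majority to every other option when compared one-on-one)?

Head-to-head results (7 voters total):
A vs B: A wins 4–3.
A vs C: C wins 4–3.
B vs C: B wins 4–3.
No candidate beats all others: A beats B beats C beats A, a majority cycle.

No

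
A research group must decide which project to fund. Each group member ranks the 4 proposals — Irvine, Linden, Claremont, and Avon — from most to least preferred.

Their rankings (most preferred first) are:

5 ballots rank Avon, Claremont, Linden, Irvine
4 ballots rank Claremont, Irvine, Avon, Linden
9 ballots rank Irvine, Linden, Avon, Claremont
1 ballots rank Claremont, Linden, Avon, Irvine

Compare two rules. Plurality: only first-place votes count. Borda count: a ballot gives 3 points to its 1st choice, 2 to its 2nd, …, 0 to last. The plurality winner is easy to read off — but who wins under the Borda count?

Plurality first-place counts: Irvine 9, Linden 0, Claremont 5, Avon 5 → Irvine.
Borda totals: Irvine 35, Linden 25, Claremont 25, Avon 29 → Irvine.

Irvine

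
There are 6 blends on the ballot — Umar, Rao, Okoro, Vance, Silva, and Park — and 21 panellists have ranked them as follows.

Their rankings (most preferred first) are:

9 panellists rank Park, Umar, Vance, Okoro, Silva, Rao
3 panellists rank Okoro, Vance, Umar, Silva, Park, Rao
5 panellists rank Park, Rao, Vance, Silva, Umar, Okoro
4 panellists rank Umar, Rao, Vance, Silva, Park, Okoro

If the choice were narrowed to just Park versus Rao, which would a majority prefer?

Ballots ranking Park above Rao: 9+3+5 = 17.
Ballots ranking Rao above Park: 4.
Park wins the head-to-head, 17–4.

Park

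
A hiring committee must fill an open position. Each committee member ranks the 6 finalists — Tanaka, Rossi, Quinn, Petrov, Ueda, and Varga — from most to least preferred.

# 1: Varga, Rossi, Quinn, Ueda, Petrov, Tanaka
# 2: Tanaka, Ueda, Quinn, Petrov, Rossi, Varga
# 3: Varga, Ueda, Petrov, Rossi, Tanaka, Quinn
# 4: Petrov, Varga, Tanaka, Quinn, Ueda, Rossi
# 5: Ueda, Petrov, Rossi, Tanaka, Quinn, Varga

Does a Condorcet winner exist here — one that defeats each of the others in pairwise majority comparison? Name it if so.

No Condorcet winner

Head-to-head results (5 voters total):
Tanaka vs Rossi: Rossi wins 3–2.
Tanaka vs Quinn: Tanaka wins 4–1.
Tanaka vs Petrov: Petrov wins 4–1.
Tanaka vs Ueda: Ueda wins 3–2.
Tanaka vs Varga: Varga wins 3–2.
Rossi vs Quinn: Rossi wins 3–2.
Rossi vs Petrov: Petrov wins 4–1.
Rossi vs Ueda: Ueda wins 4–1.
Rossi vs Varga: Varga wins 3–2.
Quinn vs Petrov: Petrov wins 3–2.
Quinn vs Ueda: Ueda wins 3–2.
Quinn vs Varga: Varga wins 3–2.
Petrov vs Ueda: Ueda wins 4–1.
Petrov vs Varga: Petrov wins 3–2.
Ueda vs Varga: Varga wins 3–2.
No candidate beats all others: Petrov beats Varga beats Ueda beats Petrov, a majority cycle.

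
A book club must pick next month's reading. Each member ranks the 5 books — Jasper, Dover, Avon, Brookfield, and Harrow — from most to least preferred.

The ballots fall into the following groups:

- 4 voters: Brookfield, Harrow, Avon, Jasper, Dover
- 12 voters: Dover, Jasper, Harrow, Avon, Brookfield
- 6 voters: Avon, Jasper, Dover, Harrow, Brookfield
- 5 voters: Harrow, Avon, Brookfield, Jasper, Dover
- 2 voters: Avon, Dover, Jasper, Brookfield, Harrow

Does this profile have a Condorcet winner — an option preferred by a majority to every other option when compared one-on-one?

No

Head-to-head results (29 voters total):
Jasper vs Dover: Jasper wins 15–14.
Jasper vs Avon: Avon wins 17–12.
Jasper vs Brookfield: Jasper wins 20–9.
Jasper vs Harrow: Jasper wins 20–9.
Dover vs Avon: Avon wins 17–12.
Dover vs Brookfield: Dover wins 20–9.
Dover vs Harrow: Dover wins 20–9.
Avon vs Brookfield: Avon wins 25–4.
Avon vs Harrow: Harrow wins 21–8.
Brookfield vs Harrow: Harrow wins 23–6.
No candidate beats all others: Jasper beats Harrow beats Avon beats Jasper, a majority cycle.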